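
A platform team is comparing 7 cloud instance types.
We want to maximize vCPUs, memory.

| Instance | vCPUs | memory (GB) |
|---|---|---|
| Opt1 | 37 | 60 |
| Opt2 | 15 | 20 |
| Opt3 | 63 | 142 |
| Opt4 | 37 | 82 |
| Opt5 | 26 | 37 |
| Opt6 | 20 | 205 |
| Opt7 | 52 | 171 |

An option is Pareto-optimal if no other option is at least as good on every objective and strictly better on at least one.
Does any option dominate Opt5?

Yes

Opt1 vs Opt5: vCPUs 37≥26, memory 60≥37 — Opt1 is at least as good on every objective and strictly better on at least one, so Opt1 dominates Opt5.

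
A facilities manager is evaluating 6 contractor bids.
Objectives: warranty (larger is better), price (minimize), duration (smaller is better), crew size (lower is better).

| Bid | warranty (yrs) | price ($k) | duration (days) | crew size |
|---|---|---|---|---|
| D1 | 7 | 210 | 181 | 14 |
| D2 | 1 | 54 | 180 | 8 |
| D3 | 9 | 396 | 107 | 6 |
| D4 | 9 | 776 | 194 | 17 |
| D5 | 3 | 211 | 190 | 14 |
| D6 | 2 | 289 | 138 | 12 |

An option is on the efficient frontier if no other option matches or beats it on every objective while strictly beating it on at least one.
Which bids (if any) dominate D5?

D1

D1: warranty 7≥3, price 210≤211, duration 181≤190, crew size 14≤14 — dominates D5.
Others (D2, D3, D4, D6) are each worse than D5 on at least one objective.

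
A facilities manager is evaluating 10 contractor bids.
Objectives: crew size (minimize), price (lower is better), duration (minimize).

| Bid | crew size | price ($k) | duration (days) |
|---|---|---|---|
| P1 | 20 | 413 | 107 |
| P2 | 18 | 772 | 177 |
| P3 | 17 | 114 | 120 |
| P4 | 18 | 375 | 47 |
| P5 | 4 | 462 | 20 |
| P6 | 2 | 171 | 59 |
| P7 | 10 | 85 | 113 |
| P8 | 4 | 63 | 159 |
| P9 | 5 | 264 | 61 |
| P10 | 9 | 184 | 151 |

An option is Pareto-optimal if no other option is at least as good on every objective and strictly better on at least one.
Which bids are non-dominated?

P4, P5, P6, P7, P8

P1: dominated by P4 (crew size 18≤20, price 375≤413, duration 47≤107).
P2: dominated by P3 (crew size 17≤18, price 114≤772, duration 120≤177).
P3: dominated by P7 (crew size 10≤17, price 85≤114, duration 113≤120).
P4: not dominated.
P5: not dominated (best duration).
P6: not dominated (best crew size).
P7: not dominated.
P8: not dominated (best price).
P9: dominated by P6 (crew size 2≤5, price 171≤264, duration 59≤61).
P10: dominated by P6 (crew size 2≤9, price 171≤184, duration 59≤151).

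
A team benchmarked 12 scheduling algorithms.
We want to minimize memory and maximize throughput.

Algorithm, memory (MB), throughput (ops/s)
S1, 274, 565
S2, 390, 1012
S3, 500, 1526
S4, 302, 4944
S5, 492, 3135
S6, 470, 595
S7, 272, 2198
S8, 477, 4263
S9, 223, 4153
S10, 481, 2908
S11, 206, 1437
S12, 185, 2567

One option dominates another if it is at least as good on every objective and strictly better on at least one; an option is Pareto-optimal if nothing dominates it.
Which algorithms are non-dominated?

S1: dominated by S7 (memory 272≤274, throughput 2198≥565).
S2: dominated by S4 (memory 302≤390, throughput 4944≥1012).
S3: dominated by S4 (memory 302≤500, throughput 4944≥1526).
S4: not dominated (best throughput).
S5: dominated by S4 (memory 302≤492, throughput 4944≥3135).
S6: dominated by S2 (memory 390≤470, throughput 1012≥595).
S7: dominated by S9 (memory 223≤272, throughput 4153≥2198).
S8: dominated by S4 (memory 302≤477, throughput 4944≥4263).
S9: not dominated.
S10: dominated by S4 (memory 302≤481, throughput 4944≥2908).
S11: dominated by S12 (memory 185≤206, throughput 2567≥1437).
S12: not dominated (best memory).

S4, S9, S12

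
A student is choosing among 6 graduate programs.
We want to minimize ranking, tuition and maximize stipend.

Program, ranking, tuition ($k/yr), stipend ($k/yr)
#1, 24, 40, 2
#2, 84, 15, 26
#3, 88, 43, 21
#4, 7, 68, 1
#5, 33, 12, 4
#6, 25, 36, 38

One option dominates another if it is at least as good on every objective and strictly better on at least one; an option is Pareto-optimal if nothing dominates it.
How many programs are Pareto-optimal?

#1: not dominated.
#2: not dominated.
#3: dominated by #2 (ranking 84≤88, tuition 15≤43, stipend 26≥21).
#4: not dominated (best ranking).
#5: not dominated (best tuition).
#6: not dominated (best stipend).
Pareto-optimal: #1, #2, #4, #5, #6 → 5.

5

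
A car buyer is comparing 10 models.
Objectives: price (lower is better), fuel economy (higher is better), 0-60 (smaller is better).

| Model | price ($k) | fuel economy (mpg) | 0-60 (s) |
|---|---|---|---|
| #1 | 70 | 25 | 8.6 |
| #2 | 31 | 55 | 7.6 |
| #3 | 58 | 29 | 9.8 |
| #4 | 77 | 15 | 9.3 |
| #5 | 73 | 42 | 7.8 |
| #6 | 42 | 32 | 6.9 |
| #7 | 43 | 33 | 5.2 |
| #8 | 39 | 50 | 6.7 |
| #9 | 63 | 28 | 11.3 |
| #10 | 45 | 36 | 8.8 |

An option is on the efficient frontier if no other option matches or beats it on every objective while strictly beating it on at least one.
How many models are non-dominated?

3

#1: dominated by #2 (price 31≤70, fuel economy 55≥25, 0-60 7.6≤8.6).
#2: not dominated (best price).
#3: dominated by #2 (price 31≤58, fuel economy 55≥29, 0-60 7.6≤9.8).
#4: dominated by #1 (price 70≤77, fuel economy 25≥15, 0-60 8.6≤9.3).
#5: dominated by #2 (price 31≤73, fuel economy 55≥42, 0-60 7.6≤7.8).
#6: dominated by #8 (price 39≤42, fuel economy 50≥32, 0-60 6.7≤6.9).
#7: not dominated (best 0-60).
#8: not dominated.
#9: dominated by #2 (price 31≤63, fuel economy 55≥28, 0-60 7.6≤11.3).
#10: dominated by #2 (price 31≤45, fuel economy 55≥36, 0-60 7.6≤8.8).
Pareto-optimal: #2, #7, #8 → 3.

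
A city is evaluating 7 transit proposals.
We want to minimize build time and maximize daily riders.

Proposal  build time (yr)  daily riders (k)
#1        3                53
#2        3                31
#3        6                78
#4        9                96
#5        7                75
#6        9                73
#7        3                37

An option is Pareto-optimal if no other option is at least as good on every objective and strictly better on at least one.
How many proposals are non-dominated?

3

#1: not dominated.
#2: dominated by #1 (build time 3≤3, daily riders 53≥31).
#3: not dominated.
#4: not dominated (best daily riders).
#5: dominated by #3 (build time 6≤7, daily riders 78≥75).
#6: dominated by #3 (build time 6≤9, daily riders 78≥73).
#7: dominated by #1 (build time 3≤3, daily riders 53≥37).
Pareto-optimal: #1, #3, #4 → 3.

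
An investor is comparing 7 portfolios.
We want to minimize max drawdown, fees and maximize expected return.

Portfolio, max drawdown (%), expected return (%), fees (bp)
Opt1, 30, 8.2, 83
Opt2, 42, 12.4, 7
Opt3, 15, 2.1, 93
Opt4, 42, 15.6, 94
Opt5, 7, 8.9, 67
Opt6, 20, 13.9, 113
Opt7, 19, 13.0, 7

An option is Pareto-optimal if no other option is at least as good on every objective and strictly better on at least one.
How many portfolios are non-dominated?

4

Opt1: dominated by Opt5 (max drawdown 7≤30, expected return 8.9≥8.2, fees 67≤83).
Opt2: dominated by Opt7 (max drawdown 19≤42, expected return 13.0≥12.4, fees 7≤7).
Opt3: dominated by Opt5 (max drawdown 7≤15, expected return 8.9≥2.1, fees 67≤93).
Opt4: not dominated (best expected return).
Opt5: not dominated (best max drawdown).
Opt6: not dominated.
Opt7: not dominated.
Pareto-optimal: Opt4, Opt5, Opt6, Opt7 → 4.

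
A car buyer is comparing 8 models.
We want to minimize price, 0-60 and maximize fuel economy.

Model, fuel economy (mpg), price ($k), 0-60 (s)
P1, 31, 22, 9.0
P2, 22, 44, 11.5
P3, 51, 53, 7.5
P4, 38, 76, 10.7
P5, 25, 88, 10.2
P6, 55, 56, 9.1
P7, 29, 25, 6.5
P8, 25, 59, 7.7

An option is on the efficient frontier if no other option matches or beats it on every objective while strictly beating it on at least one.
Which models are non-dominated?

P1, P3, P6, P7

P1: not dominated (best price).
P2: dominated by P1 (fuel economy 31≥22, price 22≤44, 0-60 9.0≤11.5).
P3: not dominated.
P4: dominated by P3 (fuel economy 51≥38, price 53≤76, 0-60 7.5≤10.7).
P5: dominated by P1 (fuel economy 31≥25, price 22≤88, 0-60 9.0≤10.2).
P6: not dominated (best fuel economy).
P7: not dominated (best 0-60).
P8: dominated by P3 (fuel economy 51≥25, price 53≤59, 0-60 7.5≤7.7).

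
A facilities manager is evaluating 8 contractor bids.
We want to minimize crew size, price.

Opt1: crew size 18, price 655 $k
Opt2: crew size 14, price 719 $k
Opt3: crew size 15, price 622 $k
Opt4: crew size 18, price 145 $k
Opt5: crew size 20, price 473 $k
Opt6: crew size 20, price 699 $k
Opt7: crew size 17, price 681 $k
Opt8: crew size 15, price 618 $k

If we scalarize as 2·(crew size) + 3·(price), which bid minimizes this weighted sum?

Opt4

Opt1: 2·18 + 3·655 = 2001
Opt2: 2·14 + 3·719 = 2185
Opt3: 2·15 + 3·622 = 1896
Opt4: 2·18 + 3·145 = 471
Opt5: 2·20 + 3·473 = 1459
Opt6: 2·20 + 3·699 = 2137
Opt7: 2·17 + 3·681 = 2077
Opt8: 2·15 + 3·618 = 1884
Lowest: Opt4 at 471.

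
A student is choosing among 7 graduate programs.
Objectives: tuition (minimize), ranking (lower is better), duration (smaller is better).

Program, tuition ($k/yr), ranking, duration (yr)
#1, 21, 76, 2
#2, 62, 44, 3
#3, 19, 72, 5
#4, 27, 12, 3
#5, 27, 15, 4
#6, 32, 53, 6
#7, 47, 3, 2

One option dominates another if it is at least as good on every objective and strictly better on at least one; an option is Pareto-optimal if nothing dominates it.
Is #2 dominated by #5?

No

#5 vs #2: #5 is worse on duration (4 vs 3), so it does not dominate #2.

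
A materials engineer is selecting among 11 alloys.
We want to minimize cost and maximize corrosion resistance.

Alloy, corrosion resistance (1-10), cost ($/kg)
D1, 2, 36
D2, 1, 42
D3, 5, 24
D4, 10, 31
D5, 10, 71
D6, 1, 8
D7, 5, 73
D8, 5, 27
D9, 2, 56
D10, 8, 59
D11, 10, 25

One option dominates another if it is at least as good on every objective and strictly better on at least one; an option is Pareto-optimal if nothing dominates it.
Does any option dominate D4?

D11 vs D4: corrosion resistance 10≥10, cost 25≤31 — D11 is at least as good on every objective and strictly better on at least one, so D11 dominates D4.

Yes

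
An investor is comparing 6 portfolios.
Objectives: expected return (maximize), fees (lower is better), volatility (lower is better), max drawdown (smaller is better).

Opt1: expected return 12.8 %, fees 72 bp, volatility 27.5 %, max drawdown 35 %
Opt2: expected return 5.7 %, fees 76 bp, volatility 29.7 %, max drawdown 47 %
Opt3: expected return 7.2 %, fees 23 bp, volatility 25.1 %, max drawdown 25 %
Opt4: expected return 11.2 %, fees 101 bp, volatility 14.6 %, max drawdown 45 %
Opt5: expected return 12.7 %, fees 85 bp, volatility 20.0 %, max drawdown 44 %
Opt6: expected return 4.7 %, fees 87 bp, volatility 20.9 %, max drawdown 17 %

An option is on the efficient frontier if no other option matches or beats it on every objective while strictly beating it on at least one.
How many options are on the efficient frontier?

5

Opt1: not dominated (best expected return).
Opt2: dominated by Opt1 (expected return 12.8≥5.7, fees 72≤76, volatility 27.5≤29.7, max drawdown 35≤47).
Opt3: not dominated (best fees).
Opt4: not dominated (best volatility).
Opt5: not dominated.
Opt6: not dominated (best max drawdown).
Pareto-optimal: Opt1, Opt3, Opt4, Opt5, Opt6 → 5.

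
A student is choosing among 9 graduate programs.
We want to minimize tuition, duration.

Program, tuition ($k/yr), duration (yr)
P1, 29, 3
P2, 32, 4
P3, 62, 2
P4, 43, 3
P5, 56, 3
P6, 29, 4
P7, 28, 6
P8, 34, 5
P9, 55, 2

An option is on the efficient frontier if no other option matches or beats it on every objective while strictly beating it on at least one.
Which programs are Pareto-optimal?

P1, P7, P9

P1: not dominated.
P2: dominated by P1 (tuition 29≤32, duration 3≤4).
P3: dominated by P9 (tuition 55≤62, duration 2≤2).
P4: dominated by P1 (tuition 29≤43, duration 3≤3).
P5: dominated by P1 (tuition 29≤56, duration 3≤3).
P6: dominated by P1 (tuition 29≤29, duration 3≤4).
P7: not dominated (best tuition).
P8: dominated by P1 (tuition 29≤34, duration 3≤5).
P9: not dominated.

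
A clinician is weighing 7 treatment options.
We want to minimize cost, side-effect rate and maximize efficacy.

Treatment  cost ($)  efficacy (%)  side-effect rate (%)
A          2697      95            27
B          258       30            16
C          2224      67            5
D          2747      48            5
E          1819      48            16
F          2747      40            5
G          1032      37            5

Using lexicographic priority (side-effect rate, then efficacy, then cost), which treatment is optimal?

First minimize side-effect rate: best is 5, kept {C, D, F, G}.
Then maximize efficacy: best is 67, kept {C}.

C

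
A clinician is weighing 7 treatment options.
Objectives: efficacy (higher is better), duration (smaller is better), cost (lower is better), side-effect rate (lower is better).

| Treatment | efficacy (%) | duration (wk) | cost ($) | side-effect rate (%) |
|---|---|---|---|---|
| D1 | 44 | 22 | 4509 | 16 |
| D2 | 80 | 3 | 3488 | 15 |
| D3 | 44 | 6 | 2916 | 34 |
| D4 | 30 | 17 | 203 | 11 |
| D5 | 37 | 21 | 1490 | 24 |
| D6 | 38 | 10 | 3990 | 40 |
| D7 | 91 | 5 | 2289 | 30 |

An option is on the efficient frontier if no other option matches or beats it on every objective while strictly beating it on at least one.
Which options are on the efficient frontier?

D1: dominated by D2 (efficacy 80≥44, duration 3≤22, cost 3488≤4509, side-effect rate 15≤16).
D2: not dominated (best duration).
D3: dominated by D7 (efficacy 91≥44, duration 5≤6, cost 2289≤2916, side-effect rate 30≤34).
D4: not dominated (best cost).
D5: not dominated.
D6: dominated by D2 (efficacy 80≥38, duration 3≤10, cost 3488≤3990, side-effect rate 15≤40).
D7: not dominated (best efficacy).

D2, D4, D5, D7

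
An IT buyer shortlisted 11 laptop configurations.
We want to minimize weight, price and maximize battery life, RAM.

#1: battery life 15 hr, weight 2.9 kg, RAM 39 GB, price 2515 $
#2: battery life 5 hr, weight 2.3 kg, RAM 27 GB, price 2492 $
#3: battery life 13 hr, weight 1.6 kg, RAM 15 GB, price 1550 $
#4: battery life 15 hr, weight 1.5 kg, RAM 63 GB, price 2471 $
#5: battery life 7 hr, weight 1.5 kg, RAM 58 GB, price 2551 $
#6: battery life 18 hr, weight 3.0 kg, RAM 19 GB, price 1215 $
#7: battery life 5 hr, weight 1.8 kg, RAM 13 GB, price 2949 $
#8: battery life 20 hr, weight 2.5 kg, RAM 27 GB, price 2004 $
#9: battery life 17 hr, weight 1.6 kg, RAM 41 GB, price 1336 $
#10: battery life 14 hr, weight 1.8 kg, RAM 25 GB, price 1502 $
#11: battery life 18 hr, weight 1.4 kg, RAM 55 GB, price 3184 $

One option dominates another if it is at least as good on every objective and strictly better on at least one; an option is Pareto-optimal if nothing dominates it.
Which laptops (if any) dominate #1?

#4, #9

#4: battery life 15≥15, weight 1.5≤2.9, RAM 63≥39, price 2471≤2515 — dominates #1.
#9: battery life 17≥15, weight 1.6≤2.9, RAM 41≥39, price 1336≤2515 — dominates #1.
Others (#2, #3, #5, #6, #7, #8, #10, #11) are each worse than #1 on at least one objective.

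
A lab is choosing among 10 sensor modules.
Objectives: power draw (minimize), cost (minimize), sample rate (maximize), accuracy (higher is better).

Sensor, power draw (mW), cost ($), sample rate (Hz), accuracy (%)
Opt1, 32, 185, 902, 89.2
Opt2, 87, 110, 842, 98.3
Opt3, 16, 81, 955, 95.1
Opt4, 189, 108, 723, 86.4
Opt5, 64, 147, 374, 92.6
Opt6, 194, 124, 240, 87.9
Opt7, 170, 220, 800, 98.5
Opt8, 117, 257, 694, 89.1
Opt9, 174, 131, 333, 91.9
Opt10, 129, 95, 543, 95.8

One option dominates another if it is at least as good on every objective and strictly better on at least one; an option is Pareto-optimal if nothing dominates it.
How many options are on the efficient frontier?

4

Opt1: dominated by Opt3 (power draw 16≤32, cost 81≤185, sample rate 955≥902, accuracy 95.1≥89.2).
Opt2: not dominated.
Opt3: not dominated (best power draw).
Opt4: dominated by Opt3 (power draw 16≤189, cost 81≤108, sample rate 955≥723, accuracy 95.1≥86.4).
Opt5: dominated by Opt3 (power draw 16≤64, cost 81≤147, sample rate 955≥374, accuracy 95.1≥92.6).
Opt6: dominated by Opt2 (power draw 87≤194, cost 110≤124, sample rate 842≥240, accuracy 98.3≥87.9).
Opt7: not dominated (best accuracy).
Opt8: dominated by Opt1 (power draw 32≤117, cost 185≤257, sample rate 902≥694, accuracy 89.2≥89.1).
Opt9: dominated by Opt2 (power draw 87≤174, cost 110≤131, sample rate 842≥333, accuracy 98.3≥91.9).
Opt10: not dominated.
Pareto-optimal: Opt2, Opt3, Opt7, Opt10 → 4.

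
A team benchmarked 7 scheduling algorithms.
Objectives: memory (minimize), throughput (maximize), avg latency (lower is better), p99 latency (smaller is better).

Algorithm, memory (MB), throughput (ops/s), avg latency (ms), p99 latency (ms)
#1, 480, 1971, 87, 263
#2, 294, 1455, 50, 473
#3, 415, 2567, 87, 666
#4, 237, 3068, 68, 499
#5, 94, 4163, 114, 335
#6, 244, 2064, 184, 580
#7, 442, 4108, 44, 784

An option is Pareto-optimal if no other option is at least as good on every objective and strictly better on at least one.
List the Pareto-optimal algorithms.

#1: not dominated (best p99 latency).
#2: not dominated.
#3: dominated by #4 (memory 237≤415, throughput 3068≥2567, avg latency 68≤87, p99 latency 499≤666).
#4: not dominated.
#5: not dominated (best memory).
#6: dominated by #4 (memory 237≤244, throughput 3068≥2064, avg latency 68≤184, p99 latency 499≤580).
#7: not dominated (best avg latency).

#1, #2, #4, #5, #7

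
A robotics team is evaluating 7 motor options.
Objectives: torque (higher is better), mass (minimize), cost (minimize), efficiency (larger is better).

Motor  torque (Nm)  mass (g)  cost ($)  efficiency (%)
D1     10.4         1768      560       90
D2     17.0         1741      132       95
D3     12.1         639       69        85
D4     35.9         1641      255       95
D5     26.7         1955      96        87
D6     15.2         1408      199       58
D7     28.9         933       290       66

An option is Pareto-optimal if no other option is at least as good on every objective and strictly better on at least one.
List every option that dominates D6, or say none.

D1: worse on torque (10.4 vs 15.2).
D2: worse on mass (1741 vs 1408).
D3: worse on torque (12.1 vs 15.2).
D4: worse on mass (1641 vs 1408).
D5: worse on mass (1955 vs 1408).
D7: worse on cost (290 vs 199).
No option dominates D6.

none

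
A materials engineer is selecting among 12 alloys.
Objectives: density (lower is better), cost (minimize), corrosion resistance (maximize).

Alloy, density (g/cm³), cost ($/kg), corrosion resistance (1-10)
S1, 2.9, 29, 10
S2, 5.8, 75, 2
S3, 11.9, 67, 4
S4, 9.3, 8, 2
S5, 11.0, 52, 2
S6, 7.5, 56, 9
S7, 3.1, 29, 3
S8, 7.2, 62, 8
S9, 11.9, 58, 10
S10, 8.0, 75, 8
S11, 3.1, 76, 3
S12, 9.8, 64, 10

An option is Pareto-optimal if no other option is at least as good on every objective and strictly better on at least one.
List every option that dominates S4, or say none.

none

S1: worse on cost (29 vs 8).
S2: worse on cost (75 vs 8).
S3: worse on density (11.9 vs 9.3).
S5: worse on density (11.0 vs 9.3).
S6: worse on cost (56 vs 8).
S7: worse on cost (29 vs 8).
S8: worse on cost (62 vs 8).
S9: worse on density (11.9 vs 9.3).
S10: worse on cost (75 vs 8).
S11: worse on cost (76 vs 8).
S12: worse on density (9.8 vs 9.3).
No option dominates S4.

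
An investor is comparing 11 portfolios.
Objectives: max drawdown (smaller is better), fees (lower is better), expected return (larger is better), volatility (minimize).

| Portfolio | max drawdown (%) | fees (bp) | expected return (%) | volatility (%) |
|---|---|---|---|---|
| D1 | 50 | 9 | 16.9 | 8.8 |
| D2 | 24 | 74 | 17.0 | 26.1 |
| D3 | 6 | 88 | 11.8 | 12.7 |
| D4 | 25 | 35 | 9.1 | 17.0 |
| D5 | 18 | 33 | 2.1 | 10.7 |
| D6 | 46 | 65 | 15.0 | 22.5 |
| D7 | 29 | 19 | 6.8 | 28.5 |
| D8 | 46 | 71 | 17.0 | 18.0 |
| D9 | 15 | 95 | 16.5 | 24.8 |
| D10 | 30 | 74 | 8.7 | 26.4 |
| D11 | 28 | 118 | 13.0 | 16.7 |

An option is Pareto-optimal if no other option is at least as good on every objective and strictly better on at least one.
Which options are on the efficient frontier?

D1, D2, D3, D4, D5, D6, D7, D8, D9, D11

D1: not dominated (best fees).
D2: not dominated.
D3: not dominated (best max drawdown).
D4: not dominated.
D5: not dominated.
D6: not dominated.
D7: not dominated.
D8: not dominated.
D9: not dominated.
D10: dominated by D2 (max drawdown 24≤30, fees 74≤74, expected return 17.0≥8.7, volatility 26.1≤26.4).
D11: not dominated.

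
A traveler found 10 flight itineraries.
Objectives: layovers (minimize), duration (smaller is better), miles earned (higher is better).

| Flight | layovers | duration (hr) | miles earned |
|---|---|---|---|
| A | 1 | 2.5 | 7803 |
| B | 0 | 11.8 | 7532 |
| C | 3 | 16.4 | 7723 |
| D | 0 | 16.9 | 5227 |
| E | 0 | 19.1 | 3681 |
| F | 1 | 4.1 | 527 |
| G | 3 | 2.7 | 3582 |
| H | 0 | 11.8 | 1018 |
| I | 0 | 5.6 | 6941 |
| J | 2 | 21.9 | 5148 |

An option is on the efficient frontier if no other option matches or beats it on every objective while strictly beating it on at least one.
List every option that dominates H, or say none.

B, I

B: layovers 0≤0, duration 11.8≤11.8, miles earned 7532≥1018 — dominates H.
I: layovers 0≤0, duration 5.6≤11.8, miles earned 6941≥1018 — dominates H.
Others (A, C, D, E, F, G, J) are each worse than H on at least one objective.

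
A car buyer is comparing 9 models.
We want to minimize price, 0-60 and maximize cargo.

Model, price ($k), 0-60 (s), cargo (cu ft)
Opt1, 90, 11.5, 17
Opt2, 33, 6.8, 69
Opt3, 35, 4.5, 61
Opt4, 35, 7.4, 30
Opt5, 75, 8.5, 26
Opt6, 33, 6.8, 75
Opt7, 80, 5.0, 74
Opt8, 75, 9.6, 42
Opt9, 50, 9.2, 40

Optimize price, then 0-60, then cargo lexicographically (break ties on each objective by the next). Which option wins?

First minimize price: best is 33, kept {Opt2, Opt6}.
Then minimize 0-60: best is 6.8, kept {Opt2, Opt6}.
Then maximize cargo: best is 75, kept {Opt6}.

Opt6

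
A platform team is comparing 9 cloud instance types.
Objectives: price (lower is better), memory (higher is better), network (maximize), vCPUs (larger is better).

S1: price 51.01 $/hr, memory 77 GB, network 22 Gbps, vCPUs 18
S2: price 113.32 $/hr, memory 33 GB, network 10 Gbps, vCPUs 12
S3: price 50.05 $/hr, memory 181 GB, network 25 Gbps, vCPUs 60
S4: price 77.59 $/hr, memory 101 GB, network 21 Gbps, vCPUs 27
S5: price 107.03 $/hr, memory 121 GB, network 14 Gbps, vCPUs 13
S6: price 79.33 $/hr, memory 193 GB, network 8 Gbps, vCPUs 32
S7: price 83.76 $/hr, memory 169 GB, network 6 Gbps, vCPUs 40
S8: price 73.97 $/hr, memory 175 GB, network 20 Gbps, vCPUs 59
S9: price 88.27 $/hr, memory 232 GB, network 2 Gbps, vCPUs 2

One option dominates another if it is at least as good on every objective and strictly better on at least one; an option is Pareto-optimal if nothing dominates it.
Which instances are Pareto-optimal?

S3, S6, S9

S1: dominated by S3 (price 50.05≤51.01, memory 181≥77, network 25≥22, vCPUs 60≥18).
S2: dominated by S1 (price 51.01≤113.32, memory 77≥33, network 22≥10, vCPUs 18≥12).
S3: not dominated (best price).
S4: dominated by S3 (price 50.05≤77.59, memory 181≥101, network 25≥21, vCPUs 60≥27).
S5: dominated by S3 (price 50.05≤107.03, memory 181≥121, network 25≥14, vCPUs 60≥13).
S6: not dominated.
S7: dominated by S3 (price 50.05≤83.76, memory 181≥169, network 25≥6, vCPUs 60≥40).
S8: dominated by S3 (price 50.05≤73.97, memory 181≥175, network 25≥20, vCPUs 60≥59).
S9: not dominated (best memory).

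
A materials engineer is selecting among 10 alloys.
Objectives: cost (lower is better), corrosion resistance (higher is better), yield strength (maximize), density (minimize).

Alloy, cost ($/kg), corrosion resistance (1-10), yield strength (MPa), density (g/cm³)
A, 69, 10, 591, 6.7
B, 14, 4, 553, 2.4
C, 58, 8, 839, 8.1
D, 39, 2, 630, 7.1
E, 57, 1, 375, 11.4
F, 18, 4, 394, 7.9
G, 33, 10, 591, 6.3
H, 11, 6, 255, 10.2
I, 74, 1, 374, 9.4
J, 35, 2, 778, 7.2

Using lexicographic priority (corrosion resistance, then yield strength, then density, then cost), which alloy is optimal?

G

First maximize corrosion resistance: best is 10, kept {A, G}.
Then maximize yield strength: best is 591, kept {A, G}.
Then minimize density: best is 6.3, kept {G}.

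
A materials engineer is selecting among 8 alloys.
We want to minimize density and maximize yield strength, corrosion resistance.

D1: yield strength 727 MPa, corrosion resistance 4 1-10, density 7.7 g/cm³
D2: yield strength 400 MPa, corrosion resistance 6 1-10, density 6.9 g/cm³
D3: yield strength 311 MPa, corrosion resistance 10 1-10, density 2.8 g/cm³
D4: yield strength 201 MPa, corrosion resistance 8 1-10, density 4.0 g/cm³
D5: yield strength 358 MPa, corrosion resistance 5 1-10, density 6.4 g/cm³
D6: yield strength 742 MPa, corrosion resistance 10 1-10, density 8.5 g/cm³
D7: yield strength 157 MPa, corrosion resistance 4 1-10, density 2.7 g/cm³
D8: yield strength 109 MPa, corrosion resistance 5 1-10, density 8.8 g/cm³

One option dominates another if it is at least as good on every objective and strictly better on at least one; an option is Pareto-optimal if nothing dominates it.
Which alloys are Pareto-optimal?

D1, D2, D3, D5, D6, D7

D1: not dominated.
D2: not dominated.
D3: not dominated.
D4: dominated by D3 (yield strength 311≥201, corrosion resistance 10≥8, density 2.8≤4.0).
D5: not dominated.
D6: not dominated (best yield strength).
D7: not dominated (best density).
D8: dominated by D2 (yield strength 400≥109, corrosion resistance 6≥5, density 6.9≤8.8).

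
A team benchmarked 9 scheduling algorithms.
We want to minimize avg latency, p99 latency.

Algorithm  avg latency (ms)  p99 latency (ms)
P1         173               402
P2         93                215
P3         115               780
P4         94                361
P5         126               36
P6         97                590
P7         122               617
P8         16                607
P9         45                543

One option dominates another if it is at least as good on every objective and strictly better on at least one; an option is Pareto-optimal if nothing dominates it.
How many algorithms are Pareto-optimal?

P1: dominated by P2 (avg latency 93≤173, p99 latency 215≤402).
P2: not dominated.
P3: dominated by P2 (avg latency 93≤115, p99 latency 215≤780).
P4: dominated by P2 (avg latency 93≤94, p99 latency 215≤361).
P5: not dominated (best p99 latency).
P6: dominated by P2 (avg latency 93≤97, p99 latency 215≤590).
P7: dominated by P2 (avg latency 93≤122, p99 latency 215≤617).
P8: not dominated (best avg latency).
P9: not dominated.
Pareto-optimal: P2, P5, P8, P9 → 4.

4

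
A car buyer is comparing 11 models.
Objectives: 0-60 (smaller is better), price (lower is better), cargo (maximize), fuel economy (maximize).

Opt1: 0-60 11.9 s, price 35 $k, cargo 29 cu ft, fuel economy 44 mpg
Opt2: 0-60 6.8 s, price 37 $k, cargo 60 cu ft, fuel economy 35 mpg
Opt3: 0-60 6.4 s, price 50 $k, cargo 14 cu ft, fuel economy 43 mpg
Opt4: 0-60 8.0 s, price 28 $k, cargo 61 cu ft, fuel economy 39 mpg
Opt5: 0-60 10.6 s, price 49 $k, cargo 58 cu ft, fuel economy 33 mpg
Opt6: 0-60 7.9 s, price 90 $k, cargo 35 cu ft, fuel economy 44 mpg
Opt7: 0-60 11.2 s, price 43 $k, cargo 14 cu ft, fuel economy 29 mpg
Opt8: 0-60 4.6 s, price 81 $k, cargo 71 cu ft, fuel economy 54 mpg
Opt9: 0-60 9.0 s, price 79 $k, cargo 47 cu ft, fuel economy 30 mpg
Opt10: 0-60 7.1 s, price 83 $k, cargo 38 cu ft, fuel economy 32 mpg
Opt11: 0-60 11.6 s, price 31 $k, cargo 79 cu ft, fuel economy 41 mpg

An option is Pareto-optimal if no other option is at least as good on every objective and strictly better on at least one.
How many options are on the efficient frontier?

6

Opt1: not dominated.
Opt2: not dominated.
Opt3: not dominated.
Opt4: not dominated (best price).
Opt5: dominated by Opt2 (0-60 6.8≤10.6, price 37≤49, cargo 60≥58, fuel economy 35≥33).
Opt6: dominated by Opt8 (0-60 4.6≤7.9, price 81≤90, cargo 71≥35, fuel economy 54≥44).
Opt7: dominated by Opt2 (0-60 6.8≤11.2, price 37≤43, cargo 60≥14, fuel economy 35≥29).
Opt8: not dominated (best 0-60).
Opt9: dominated by Opt2 (0-60 6.8≤9.0, price 37≤79, cargo 60≥47, fuel economy 35≥30).
Opt10: dominated by Opt2 (0-60 6.8≤7.1, price 37≤83, cargo 60≥38, fuel economy 35≥32).
Opt11: not dominated (best cargo).
Pareto-optimal: Opt1, Opt2, Opt3, Opt4, Opt8, Opt11 → 6.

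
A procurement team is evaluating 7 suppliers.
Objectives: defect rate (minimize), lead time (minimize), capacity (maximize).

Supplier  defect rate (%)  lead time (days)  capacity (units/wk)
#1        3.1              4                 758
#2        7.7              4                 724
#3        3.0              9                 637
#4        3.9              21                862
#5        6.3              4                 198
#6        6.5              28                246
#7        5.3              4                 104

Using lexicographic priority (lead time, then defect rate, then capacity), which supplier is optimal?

First minimize lead time: best is 4, kept {#1, #2, #5, #7}.
Then minimize defect rate: best is 3.1, kept {#1}.

#1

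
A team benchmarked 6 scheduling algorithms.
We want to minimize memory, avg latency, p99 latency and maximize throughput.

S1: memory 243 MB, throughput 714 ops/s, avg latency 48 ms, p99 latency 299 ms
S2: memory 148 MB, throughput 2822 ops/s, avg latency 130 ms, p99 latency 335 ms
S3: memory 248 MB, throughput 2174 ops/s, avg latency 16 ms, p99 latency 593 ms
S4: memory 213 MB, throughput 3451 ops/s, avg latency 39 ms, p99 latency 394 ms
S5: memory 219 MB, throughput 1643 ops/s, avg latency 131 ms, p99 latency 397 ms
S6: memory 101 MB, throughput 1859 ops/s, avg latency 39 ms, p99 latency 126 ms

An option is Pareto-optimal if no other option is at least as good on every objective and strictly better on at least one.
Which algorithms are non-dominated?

S1: dominated by S6 (memory 101≤243, throughput 1859≥714, avg latency 39≤48, p99 latency 126≤299).
S2: not dominated.
S3: not dominated (best avg latency).
S4: not dominated (best throughput).
S5: dominated by S2 (memory 148≤219, throughput 2822≥1643, avg latency 130≤131, p99 latency 335≤397).
S6: not dominated (best memory).

S2, S3, S4, S6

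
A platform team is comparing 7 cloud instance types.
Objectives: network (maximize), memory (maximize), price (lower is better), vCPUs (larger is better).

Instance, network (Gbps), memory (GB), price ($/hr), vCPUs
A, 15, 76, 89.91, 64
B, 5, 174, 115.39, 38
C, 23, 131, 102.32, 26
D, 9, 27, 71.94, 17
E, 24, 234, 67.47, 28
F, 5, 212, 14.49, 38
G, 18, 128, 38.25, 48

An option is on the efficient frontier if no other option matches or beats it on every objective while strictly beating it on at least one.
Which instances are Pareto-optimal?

A, E, F, G

A: not dominated (best vCPUs).
B: dominated by F (network 5≥5, memory 212≥174, price 14.49≤115.39, vCPUs 38≥38).
C: dominated by E (network 24≥23, memory 234≥131, price 67.47≤102.32, vCPUs 28≥26).
D: dominated by E (network 24≥9, memory 234≥27, price 67.47≤71.94, vCPUs 28≥17).
E: not dominated (best network).
F: not dominated (best price).
G: not dominated.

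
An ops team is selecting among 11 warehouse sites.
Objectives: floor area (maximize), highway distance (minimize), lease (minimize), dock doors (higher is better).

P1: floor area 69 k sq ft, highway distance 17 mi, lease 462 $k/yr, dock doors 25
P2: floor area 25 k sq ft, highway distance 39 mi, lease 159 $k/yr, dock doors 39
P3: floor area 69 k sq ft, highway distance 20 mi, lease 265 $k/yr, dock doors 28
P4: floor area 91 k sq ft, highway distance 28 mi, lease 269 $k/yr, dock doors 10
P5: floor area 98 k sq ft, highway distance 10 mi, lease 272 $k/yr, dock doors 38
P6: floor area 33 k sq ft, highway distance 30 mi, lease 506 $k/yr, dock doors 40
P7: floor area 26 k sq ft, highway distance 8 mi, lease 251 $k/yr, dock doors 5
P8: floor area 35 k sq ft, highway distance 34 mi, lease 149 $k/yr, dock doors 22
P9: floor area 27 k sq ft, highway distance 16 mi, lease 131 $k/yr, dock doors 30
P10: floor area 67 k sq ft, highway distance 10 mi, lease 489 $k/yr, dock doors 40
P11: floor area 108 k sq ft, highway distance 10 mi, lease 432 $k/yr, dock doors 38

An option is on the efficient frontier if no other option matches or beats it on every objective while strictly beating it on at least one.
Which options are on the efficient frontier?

P2, P3, P4, P5, P7, P8, P9, P10, P11

P1: dominated by P5 (floor area 98≥69, highway distance 10≤17, lease 272≤462, dock doors 38≥25).
P2: not dominated.
P3: not dominated.
P4: not dominated.
P5: not dominated.
P6: dominated by P10 (floor area 67≥33, highway distance 10≤30, lease 489≤506, dock doors 40≥40).
P7: not dominated (best highway distance).
P8: not dominated.
P9: not dominated (best lease).
P10: not dominated.
P11: not dominated (best floor area).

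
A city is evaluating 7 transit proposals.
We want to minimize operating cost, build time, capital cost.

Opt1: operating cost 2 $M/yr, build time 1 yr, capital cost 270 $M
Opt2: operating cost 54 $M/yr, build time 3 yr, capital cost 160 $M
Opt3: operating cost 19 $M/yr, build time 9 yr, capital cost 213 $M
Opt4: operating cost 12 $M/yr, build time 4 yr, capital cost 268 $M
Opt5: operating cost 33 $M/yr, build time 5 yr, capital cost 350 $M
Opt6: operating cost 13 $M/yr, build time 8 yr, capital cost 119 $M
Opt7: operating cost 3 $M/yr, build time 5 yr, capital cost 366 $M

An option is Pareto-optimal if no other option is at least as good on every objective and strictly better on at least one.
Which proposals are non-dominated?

Opt1: not dominated (best operating cost).
Opt2: not dominated.
Opt3: dominated by Opt6 (operating cost 13≤19, build time 8≤9, capital cost 119≤213).
Opt4: not dominated.
Opt5: dominated by Opt1 (operating cost 2≤33, build time 1≤5, capital cost 270≤350).
Opt6: not dominated (best capital cost).
Opt7: dominated by Opt1 (operating cost 2≤3, build time 1≤5, capital cost 270≤366).

Opt1, Opt2, Opt4, Opt6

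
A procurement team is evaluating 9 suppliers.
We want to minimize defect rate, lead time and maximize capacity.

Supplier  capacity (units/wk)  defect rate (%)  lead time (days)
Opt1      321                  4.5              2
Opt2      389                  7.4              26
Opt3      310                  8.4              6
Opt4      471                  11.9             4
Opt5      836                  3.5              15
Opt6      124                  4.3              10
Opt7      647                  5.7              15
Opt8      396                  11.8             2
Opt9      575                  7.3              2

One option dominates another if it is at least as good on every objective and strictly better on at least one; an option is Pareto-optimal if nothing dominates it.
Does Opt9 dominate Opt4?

Opt9 vs Opt4: capacity 575≥471, defect rate 7.3≤11.9, lead time 2≤4 — Opt9 is at least as good on every objective with at least one strict improvement.

Yes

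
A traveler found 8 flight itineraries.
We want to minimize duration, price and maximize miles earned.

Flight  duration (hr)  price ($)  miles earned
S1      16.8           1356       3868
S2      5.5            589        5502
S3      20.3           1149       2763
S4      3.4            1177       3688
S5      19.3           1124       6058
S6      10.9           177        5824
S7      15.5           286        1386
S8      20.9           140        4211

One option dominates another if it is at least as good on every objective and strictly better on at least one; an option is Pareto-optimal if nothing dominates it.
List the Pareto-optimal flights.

S2, S4, S5, S6, S8

S1: dominated by S2 (duration 5.5≤16.8, price 589≤1356, miles earned 5502≥3868).
S2: not dominated.
S3: dominated by S2 (duration 5.5≤20.3, price 589≤1149, miles earned 5502≥2763).
S4: not dominated (best duration).
S5: not dominated (best miles earned).
S6: not dominated.
S7: dominated by S6 (duration 10.9≤15.5, price 177≤286, miles earned 5824≥1386).
S8: not dominated (best price).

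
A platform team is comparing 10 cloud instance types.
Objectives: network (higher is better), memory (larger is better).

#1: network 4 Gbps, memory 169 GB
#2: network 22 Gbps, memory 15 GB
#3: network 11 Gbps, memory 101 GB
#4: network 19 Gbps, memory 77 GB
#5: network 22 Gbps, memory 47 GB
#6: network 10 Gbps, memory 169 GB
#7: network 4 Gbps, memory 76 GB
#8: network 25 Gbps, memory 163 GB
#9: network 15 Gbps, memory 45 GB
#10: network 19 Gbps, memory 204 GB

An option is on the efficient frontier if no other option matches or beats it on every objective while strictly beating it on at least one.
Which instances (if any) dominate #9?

#4, #5, #8, #10

#4: network 19≥15, memory 77≥45 — dominates #9.
#5: network 22≥15, memory 47≥45 — dominates #9.
#8: network 25≥15, memory 163≥45 — dominates #9.
#10: network 19≥15, memory 204≥45 — dominates #9.
Others (#1, #2, #3, #6, #7) are each worse than #9 on at least one objective.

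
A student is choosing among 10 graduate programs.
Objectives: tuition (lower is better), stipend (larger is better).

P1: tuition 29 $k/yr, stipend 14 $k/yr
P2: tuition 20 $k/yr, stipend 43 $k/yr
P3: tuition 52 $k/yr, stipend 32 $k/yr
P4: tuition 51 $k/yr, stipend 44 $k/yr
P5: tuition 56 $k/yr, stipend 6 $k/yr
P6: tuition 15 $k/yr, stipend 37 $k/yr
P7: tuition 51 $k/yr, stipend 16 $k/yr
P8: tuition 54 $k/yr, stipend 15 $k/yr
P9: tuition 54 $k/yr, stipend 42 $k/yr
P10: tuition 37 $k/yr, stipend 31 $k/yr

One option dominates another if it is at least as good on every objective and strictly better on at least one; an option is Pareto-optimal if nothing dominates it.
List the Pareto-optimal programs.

P1: dominated by P2 (tuition 20≤29, stipend 43≥14).
P2: not dominated.
P3: dominated by P2 (tuition 20≤52, stipend 43≥32).
P4: not dominated (best stipend).
P5: dominated by P1 (tuition 29≤56, stipend 14≥6).
P6: not dominated (best tuition).
P7: dominated by P2 (tuition 20≤51, stipend 43≥16).
P8: dominated by P2 (tuition 20≤54, stipend 43≥15).
P9: dominated by P2 (tuition 20≤54, stipend 43≥42).
P10: dominated by P2 (tuition 20≤37, stipend 43≥31).

P2, P4, P6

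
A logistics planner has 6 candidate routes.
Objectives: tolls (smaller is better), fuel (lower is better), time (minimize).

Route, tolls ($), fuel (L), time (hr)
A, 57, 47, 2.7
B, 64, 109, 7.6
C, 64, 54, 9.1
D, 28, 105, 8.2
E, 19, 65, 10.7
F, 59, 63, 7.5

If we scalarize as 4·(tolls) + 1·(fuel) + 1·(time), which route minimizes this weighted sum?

A: 4·57 + 1·47 + 1·2.7 = 277.7
B: 4·64 + 1·109 + 1·7.6 = 372.6
C: 4·64 + 1·54 + 1·9.1 = 319.1
D: 4·28 + 1·105 + 1·8.2 = 225.2
E: 4·19 + 1·65 + 1·10.7 = 151.7
F: 4·59 + 1·63 + 1·7.5 = 306.5
Lowest: E at 151.7.

E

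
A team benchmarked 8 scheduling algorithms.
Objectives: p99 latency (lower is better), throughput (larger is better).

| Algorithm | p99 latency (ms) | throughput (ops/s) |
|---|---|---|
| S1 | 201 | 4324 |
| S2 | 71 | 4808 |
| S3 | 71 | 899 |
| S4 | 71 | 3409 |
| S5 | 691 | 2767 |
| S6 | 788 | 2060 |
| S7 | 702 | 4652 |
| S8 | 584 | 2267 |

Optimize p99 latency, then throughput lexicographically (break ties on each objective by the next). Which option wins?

S2

First minimize p99 latency: best is 71, kept {S2, S3, S4}.
Then maximize throughput: best is 4808, kept {S2}.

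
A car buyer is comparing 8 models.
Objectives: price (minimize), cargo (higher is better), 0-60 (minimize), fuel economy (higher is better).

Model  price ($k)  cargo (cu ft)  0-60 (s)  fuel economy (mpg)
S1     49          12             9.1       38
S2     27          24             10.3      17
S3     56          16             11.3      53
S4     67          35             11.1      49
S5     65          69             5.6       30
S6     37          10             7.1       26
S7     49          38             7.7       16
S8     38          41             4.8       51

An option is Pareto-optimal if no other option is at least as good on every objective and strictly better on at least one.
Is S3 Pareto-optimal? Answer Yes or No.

Yes

S1: worse on cargo (12 vs 16).
S2: worse on fuel economy (17 vs 53).
S4: worse on price (67 vs 56).
S5: worse on price (65 vs 56).
S6: worse on cargo (10 vs 16).
S7: worse on fuel economy (16 vs 53).
S8: worse on fuel economy (51 vs 53).
No option is at least as good as S3 on every objective and strictly better on one.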